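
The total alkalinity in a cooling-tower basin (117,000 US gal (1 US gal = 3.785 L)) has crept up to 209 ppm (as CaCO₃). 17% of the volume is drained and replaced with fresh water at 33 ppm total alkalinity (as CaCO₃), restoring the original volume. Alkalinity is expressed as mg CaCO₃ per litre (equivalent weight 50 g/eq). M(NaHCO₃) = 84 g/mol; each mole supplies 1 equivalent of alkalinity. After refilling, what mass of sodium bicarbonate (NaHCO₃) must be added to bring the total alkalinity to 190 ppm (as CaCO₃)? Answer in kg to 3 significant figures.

8.12 kg

Volume: 117,000 US gal × 3.785 L/gal = 442,845 L.
After draining 17% and refilling: 209 × 0.83 + 33 × 0.17 = 179.08 ppm.
Deficit to target: 190 − 179.08 = 10.92 mg/L.
As CaCO₃: 10.92 mg/L × 442,845 L = 4836 g; ÷ 50 g/eq ÷ 1 = 96.72 mol NaHCO₃.
Mass: 96.72 × 84 = 8124 g.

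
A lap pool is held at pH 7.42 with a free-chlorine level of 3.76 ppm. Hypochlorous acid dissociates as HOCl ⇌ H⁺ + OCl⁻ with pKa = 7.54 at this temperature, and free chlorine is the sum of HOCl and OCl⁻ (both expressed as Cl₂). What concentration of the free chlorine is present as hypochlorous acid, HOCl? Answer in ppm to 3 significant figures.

2.14 ppm

[OCl⁻]/[HOCl] = 10^(pH − pKa) = 10^(7.42 − 7.54) = 10^-0.12 = 0.7586.
Fraction as HOCl = 1 / (1 + 0.7586) = 0.5686.
HOCl = 0.5686 × 3.76 ppm = 2.138 ppm.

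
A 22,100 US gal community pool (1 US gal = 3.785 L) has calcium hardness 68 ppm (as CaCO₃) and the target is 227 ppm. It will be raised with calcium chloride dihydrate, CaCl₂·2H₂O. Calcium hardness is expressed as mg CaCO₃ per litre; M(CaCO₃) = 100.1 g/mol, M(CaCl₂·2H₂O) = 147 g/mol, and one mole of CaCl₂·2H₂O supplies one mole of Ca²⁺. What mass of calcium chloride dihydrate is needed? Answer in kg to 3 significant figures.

19.5 kg

Volume: 22,100 US gal × 3.785 L/gal = 83,648 L.
Hardness to add: (227 − 68) = 159 mg/L as CaCO₃ × 83,648 L = 13,300 g as CaCO₃.
Moles of Ca²⁺ (1 mol Ca²⁺ ≡ 1 mol CaCO₃): 13,300 / 100.1 g/mol = 132.9 mol.
Mass of CaCl₂·2H₂O: 132.9 × 147 = 19,530 g.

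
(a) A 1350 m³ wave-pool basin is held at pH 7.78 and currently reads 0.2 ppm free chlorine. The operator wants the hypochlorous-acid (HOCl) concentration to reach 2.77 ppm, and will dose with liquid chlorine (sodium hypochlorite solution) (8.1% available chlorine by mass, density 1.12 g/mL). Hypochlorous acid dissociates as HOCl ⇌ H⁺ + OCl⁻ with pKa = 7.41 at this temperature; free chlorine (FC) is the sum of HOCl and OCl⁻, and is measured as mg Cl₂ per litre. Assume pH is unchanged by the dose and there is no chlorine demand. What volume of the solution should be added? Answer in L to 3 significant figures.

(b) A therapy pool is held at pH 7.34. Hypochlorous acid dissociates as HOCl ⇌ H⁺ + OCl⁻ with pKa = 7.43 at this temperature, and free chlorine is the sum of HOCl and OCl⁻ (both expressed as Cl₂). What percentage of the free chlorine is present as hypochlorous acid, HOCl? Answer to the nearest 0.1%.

(a) 135 L; (b) 55.2%

(a) Volume: 1350 m³ = 1,350,000 L.
(a) [OCl⁻]/[HOCl] = 10^(pH − pKa) = 10^(7.78 − 7.41) = 2.344; fraction as HOCl = 1/(1 + 2.344) = 0.299.
(a) Free chlorine required for 2.77 ppm HOCl: 2.77 / 0.299 = 9.264 ppm.
(a) FC to add: 9.264 − 0.2 = 9.064 mg/L as Cl₂.
(a) Cl₂ equivalent: 9.064 mg/L × 1,350,000 L = 12,240 g.
(a) Product at 8.1% available Cl: 12,240 / 0.081 = 151,100 g.
(a) Volume: 151,100 g ÷ 1.12 g/mL = 134,900 mL.

(b) [OCl⁻]/[HOCl] = 10^(pH − pKa) = 10^(7.34 − 7.43) = 10^-0.09 = 0.8128.
(b) Fraction as HOCl = 1 / (1 + 0.8128) = 0.5516.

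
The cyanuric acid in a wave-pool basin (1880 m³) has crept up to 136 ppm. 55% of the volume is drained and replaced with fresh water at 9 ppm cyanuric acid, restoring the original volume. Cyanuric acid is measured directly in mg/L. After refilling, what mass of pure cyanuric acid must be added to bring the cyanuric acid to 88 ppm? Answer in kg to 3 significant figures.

41.1 kg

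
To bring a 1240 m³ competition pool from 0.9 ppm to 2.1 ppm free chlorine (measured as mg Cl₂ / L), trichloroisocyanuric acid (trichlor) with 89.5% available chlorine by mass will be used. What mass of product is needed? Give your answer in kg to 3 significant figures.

1.66 kg

Volume: 1240 m³ = 1,240,000 L.
Chlorine deficit: 2.1 − 0.9 = 1.2 ppm = 1.2 mg/L as Cl₂.
Cl₂ equivalent needed: 1.2 mg/L × 1,240,000 L = 1,488,000 mg = 1488 g.
Product at 89.5% available chlorine: 1488 / 0.895 = 1663 g.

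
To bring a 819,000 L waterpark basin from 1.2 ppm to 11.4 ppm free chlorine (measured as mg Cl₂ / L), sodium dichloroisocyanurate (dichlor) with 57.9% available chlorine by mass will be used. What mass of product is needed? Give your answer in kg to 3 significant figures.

14.4 kg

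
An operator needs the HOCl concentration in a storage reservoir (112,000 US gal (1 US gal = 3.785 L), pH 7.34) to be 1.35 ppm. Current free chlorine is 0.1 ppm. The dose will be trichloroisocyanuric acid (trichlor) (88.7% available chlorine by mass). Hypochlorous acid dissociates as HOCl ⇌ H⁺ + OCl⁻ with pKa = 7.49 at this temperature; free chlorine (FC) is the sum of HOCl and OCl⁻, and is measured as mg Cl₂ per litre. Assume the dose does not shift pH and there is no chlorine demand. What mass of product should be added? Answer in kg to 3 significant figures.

Volume: 112,000 US gal × 3.785 L/gal = 423,920 L.
[OCl⁻]/[HOCl] = 10^(pH − pKa) = 10^(7.34 − 7.49) = 0.7079; fraction as HOCl = 1/(1 + 0.7079) = 0.5855.
Free chlorine required for 1.35 ppm HOCl: 1.35 / 0.5855 = 2.306 ppm.
FC to add: 2.306 − 0.1 = 2.206 mg/L as Cl₂.
Cl₂ equivalent: 2.206 mg/L × 423,920 L = 935.1 g.
Product at 88.7% available Cl: 935.1 / 0.887 = 1054 g.

1.05 kg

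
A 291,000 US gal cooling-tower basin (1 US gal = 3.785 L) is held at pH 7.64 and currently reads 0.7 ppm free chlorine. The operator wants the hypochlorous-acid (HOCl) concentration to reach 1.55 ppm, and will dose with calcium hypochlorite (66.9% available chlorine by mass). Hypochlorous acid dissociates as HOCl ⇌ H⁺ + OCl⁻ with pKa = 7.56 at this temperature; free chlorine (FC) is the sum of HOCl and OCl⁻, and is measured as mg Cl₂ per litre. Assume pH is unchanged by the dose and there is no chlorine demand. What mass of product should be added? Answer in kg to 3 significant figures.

4.47 kg

Volume: 291,000 US gal × 3.785 L/gal = 1,101,435 L.
[OCl⁻]/[HOCl] = 10^(pH − pKa) = 10^(7.64 − 7.56) = 1.202; fraction as HOCl = 1/(1 + 1.202) = 0.4541.
Free chlorine required for 1.55 ppm HOCl: 1.55 / 0.4541 = 3.414 ppm.
FC to add: 3.414 − 0.7 = 2.714 mg/L as Cl₂.
Cl₂ equivalent: 2.714 mg/L × 1,101,435 L = 2989 g.
Product at 66.9% available Cl: 2989 / 0.669 = 4467 g.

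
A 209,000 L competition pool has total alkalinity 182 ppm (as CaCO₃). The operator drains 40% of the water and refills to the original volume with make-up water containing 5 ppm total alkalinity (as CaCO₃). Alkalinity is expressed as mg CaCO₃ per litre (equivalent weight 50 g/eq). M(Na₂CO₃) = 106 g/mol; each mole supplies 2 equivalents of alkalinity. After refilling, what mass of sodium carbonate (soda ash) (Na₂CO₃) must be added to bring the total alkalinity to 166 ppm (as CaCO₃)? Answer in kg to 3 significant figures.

After draining 40% and refilling: 182 × 0.60 + 5 × 0.40 = 111.2 ppm.
Deficit to target: 166 − 111.2 = 54.8 mg/L.
As CaCO₃: 54.8 mg/L × 209,000 L = 11,450 g; ÷ 50 g/eq ÷ 2 = 114.5 mol Na₂CO₃.
Mass: 114.5 × 106 = 12,140 g.

12.1 kg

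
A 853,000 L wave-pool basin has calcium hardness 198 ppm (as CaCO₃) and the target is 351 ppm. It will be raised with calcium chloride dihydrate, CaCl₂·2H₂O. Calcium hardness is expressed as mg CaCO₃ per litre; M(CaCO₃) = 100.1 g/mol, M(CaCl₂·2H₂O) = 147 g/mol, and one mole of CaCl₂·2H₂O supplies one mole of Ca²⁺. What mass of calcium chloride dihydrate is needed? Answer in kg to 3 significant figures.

Hardness to add: (351 − 198) = 153 mg/L as CaCO₃ × 853,000 L = 130,500 g as CaCO₃.
Moles of Ca²⁺ (1 mol Ca²⁺ ≡ 1 mol CaCO₃): 130,500 / 100.1 g/mol = 1304 mol.
Mass of CaCl₂·2H₂O: 1304 × 147 = 191,700 g.

192 kg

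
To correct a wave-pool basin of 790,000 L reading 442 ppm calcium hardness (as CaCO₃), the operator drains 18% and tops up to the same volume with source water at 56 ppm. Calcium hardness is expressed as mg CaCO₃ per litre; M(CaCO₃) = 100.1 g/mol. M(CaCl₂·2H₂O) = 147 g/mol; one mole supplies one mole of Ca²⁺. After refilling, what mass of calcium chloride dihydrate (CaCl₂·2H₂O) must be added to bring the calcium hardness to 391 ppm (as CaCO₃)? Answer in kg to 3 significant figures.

21.4 kg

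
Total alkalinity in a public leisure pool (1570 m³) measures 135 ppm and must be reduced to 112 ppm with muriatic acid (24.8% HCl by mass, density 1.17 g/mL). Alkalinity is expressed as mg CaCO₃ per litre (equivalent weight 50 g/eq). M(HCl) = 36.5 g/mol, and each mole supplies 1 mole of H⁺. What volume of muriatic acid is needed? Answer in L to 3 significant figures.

90.8 L

Volume: 1570 m³ = 1,570,000 L.
Alkalinity to neutralize: (135 − 112) = 23 mg/L as CaCO₃ × 1,570,000 L = 36,110 g as CaCO₃.
Equivalents of H⁺ required: 36,110 ÷ 50 g/eq = 722.2 eq = 722.2 mol HCl.
Mass of HCl: 722.2 × 36.5 = 26,360 g.
Mass of 24.8% solution: 26,360 / 0.248 = 106,300 g.
Volume: 106,300 g ÷ 1.17 g/mL = 90,850 mL.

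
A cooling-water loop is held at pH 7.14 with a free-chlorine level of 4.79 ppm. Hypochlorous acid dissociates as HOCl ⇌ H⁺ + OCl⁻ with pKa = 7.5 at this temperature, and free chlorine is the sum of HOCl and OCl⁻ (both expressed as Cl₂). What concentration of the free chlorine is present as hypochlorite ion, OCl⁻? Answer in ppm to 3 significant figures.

1.46 ppm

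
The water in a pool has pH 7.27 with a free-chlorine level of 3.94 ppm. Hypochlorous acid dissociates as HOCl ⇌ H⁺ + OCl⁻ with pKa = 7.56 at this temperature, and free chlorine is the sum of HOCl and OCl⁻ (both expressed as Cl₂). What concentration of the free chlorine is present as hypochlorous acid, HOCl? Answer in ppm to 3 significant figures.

2.60 ppm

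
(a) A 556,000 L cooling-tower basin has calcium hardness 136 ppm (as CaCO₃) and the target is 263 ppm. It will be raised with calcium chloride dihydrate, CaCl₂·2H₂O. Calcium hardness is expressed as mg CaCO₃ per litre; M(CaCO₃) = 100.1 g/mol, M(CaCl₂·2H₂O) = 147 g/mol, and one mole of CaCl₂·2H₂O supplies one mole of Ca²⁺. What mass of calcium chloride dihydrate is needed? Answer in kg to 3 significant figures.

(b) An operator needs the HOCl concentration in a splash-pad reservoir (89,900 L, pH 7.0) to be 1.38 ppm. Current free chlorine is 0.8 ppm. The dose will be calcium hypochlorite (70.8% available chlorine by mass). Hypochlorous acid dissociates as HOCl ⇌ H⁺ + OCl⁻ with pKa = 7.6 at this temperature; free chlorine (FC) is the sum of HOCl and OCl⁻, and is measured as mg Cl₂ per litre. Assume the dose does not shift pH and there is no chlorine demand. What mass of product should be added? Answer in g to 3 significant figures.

(a) 104 kg; (b) 118 g

(a) Hardness to add: (263 − 136) = 127 mg/L as CaCO₃ × 556,000 L = 70,610 g as CaCO₃.
(a) Moles of Ca²⁺ (1 mol Ca²⁺ ≡ 1 mol CaCO₃): 70,610 / 100.1 g/mol = 705.4 mol.
(a) Mass of CaCl₂·2H₂O: 705.4 × 147 = 103,700 g.

(b) [OCl⁻]/[HOCl] = 10^(pH − pKa) = 10^(7.0 − 7.6) = 0.2512; fraction as HOCl = 1/(1 + 0.2512) = 0.7992.
(b) Free chlorine required for 1.38 ppm HOCl: 1.38 / 0.7992 = 1.727 ppm.
(b) FC to add: 1.727 − 0.8 = 0.9266 mg/L as Cl₂.
(b) Cl₂ equivalent: 0.9266 mg/L × 89,900 L = 83.3 g.
(b) Product at 70.8% available Cl: 83.3 / 0.708 = 117.7 g.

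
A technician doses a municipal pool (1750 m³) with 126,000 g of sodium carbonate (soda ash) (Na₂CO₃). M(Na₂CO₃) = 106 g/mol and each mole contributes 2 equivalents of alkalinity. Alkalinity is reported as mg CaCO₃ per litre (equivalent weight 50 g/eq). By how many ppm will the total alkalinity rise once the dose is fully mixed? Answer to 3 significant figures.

67.9 ppm

Volume: 1750 m³ = 1,750,000 L.
Moles of Na₂CO₃: 126,000 g ÷ 106 g/mol = 1189 mol → 2377 eq of alkalinity.
As CaCO₃: 2377 eq × 50 g/eq = 118,900 g.
Rise: 118,900 g / 1,750,000 L × 1000 = 67.92 mg/L.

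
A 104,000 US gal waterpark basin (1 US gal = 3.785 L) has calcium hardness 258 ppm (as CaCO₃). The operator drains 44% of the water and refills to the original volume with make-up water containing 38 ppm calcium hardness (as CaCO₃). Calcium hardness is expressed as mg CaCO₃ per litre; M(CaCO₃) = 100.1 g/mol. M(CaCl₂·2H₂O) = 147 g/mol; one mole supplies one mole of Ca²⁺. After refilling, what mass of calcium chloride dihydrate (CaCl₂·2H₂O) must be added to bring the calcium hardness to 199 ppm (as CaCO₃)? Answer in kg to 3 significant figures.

21.9 kg

Volume: 104,000 US gal × 3.785 L/gal = 393,640 L.
After draining 44% and refilling: 258 × 0.56 + 38 × 0.44 = 161.2 ppm.
Deficit to target: 199 − 161.2 = 37.8 mg/L.
As CaCO₃: 37.8 mg/L × 393,640 L = 14,880 g; ÷ 100.1 = 148.6 mol Ca²⁺.
Mass: 148.6 × 147 = 21,850 g.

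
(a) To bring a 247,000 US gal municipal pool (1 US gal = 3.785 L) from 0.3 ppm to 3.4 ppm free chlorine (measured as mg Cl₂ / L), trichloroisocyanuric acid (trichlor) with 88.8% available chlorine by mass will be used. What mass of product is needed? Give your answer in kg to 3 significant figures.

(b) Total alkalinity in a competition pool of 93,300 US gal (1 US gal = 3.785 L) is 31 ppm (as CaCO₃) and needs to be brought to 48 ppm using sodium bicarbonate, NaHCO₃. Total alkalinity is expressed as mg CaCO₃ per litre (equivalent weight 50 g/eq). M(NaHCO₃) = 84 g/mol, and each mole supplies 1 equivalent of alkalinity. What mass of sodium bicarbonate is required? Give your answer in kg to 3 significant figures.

(a) 3.26 kg; (b) 10.1 kg

(a) Volume: 247,000 US gal × 3.785 L/gal = 934,895 L.
(a) Chlorine deficit: 3.4 − 0.3 = 3.1 ppm = 3.1 mg/L as Cl₂.
(a) Cl₂ equivalent needed: 3.1 mg/L × 934,895 L = 2,898,000 mg = 2898 g.
(a) Product at 88.8% available chlorine: 2898 / 0.888 = 3264 g.

(b) Volume: 93,300 US gal × 3.785 L/gal = 353,140 L.
(b) Alkalinity to add: (48 − 31) = 17 mg/L as CaCO₃ × 353,140 L = 6003 g as CaCO₃.
(b) Equivalents: 6003 g ÷ 50 g/eq = 120.1 eq.
(b) NaHCO₃ supplies 1 eq per mole → 120.1 mol.
(b) Mass: 120.1 mol × 84 g/mol = 10,090 g.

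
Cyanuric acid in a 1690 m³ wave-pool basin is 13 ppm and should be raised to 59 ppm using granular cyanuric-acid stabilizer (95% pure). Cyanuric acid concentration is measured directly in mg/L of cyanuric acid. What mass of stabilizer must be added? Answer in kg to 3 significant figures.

81.8 kg

Volume: 1690 m³ = 1,690,000 L.
CYA to add: (59 − 13) = 46 mg/L × 1,690,000 L = 77,740 g cyanuric acid.
At 95% purity: 77,740 / 0.95 = 81,830 g product.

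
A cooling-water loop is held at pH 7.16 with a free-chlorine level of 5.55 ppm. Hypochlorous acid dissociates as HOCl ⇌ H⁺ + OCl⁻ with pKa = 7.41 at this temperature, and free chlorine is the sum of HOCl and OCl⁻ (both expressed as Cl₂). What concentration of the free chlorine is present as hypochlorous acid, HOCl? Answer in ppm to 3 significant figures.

3.55 ppm

[OCl⁻]/[HOCl] = 10^(pH − pKa) = 10^(7.16 − 7.41) = 10^-0.25 = 0.5623.
Fraction as HOCl = 1 / (1 + 0.5623) = 0.6401.
HOCl = 0.6401 × 5.55 ppm = 3.552 ppm.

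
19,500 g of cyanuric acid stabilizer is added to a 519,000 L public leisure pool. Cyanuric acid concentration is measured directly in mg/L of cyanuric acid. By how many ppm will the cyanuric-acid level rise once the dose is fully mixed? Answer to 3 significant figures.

Rise: 19,500 g / 519,000 L × 1000 = 37.57 mg/L.

37.6 ppm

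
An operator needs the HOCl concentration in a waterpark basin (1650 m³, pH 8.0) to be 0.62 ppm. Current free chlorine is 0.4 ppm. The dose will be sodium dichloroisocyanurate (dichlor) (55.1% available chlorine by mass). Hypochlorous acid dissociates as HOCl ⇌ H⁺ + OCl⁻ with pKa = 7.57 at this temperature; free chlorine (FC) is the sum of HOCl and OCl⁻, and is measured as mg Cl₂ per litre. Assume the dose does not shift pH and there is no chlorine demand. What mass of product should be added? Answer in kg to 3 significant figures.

Volume: 1650 m³ = 1,650,000 L.
[OCl⁻]/[HOCl] = 10^(pH − pKa) = 10^(8.0 − 7.57) = 2.692; fraction as HOCl = 1/(1 + 2.692) = 0.2709.
Free chlorine required for 0.62 ppm HOCl: 0.62 / 0.2709 = 2.289 ppm.
FC to add: 2.289 − 0.4 = 1.889 mg/L as Cl₂.
Cl₂ equivalent: 1.889 mg/L × 1,650,000 L = 3116 g.
Product at 55.1% available Cl: 3116 / 0.551 = 5656 g.

5.66 kg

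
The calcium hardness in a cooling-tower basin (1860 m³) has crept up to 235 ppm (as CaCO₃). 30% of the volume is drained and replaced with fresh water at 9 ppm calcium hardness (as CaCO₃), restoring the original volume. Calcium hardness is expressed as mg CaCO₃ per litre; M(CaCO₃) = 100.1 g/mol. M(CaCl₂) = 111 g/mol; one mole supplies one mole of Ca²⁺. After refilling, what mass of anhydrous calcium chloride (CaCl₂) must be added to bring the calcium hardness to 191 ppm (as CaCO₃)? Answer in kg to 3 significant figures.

49.1 kg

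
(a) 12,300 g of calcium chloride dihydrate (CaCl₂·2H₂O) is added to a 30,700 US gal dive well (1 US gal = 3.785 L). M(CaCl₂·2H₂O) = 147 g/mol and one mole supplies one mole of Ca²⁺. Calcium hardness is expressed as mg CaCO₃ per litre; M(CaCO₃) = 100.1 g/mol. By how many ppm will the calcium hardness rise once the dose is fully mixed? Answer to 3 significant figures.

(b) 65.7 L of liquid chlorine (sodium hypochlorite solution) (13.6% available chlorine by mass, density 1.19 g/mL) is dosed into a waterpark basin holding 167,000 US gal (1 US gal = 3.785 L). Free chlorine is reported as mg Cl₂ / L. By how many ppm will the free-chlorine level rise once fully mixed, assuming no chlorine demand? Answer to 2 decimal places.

(a) Volume: 30,700 US gal × 3.785 L/gal = 116,200 L.
(a) Moles of Ca²⁺: 12,300 g ÷ 147 g/mol = 83.67 mol.
(a) As CaCO₃: 83.67 mol × 100.1 g/mol = 8376 g.
(a) Rise: 8376 g / 116,200 L × 1000 = 72.08 mg/L.

(b) Volume: 167,000 US gal × 3.785 L/gal = 632,095 L.
(b) Mass of solution: 65.7 L × 1000 mL/L × 1.19 g/mL = 78,180 g.
(b) Available chlorine delivered: 78,180 g × 0.136 = 10,630 g as Cl₂.
(b) Concentration rise: 10,630 g / 632,095 L = 16.82 mg/L = 16.82 ppm.

(a) 72.1 ppm; (b) 16.82 ppm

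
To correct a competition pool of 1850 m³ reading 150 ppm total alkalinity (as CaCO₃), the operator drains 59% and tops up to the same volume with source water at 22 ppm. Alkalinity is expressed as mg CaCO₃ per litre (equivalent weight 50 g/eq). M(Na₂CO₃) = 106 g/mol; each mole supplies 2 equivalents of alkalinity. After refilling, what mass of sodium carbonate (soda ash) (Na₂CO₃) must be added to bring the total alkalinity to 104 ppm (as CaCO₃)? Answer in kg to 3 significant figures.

Volume: 1850 m³ = 1,850,000 L.
After draining 59% and refilling: 150 × 0.41 + 22 × 0.59 = 74.48 ppm.
Deficit to target: 104 − 74.48 = 29.52 mg/L.
As CaCO₃: 29.52 mg/L × 1,850,000 L = 54,610 g; ÷ 50 g/eq ÷ 2 = 546.1 mol Na₂CO₃.
Mass: 546.1 × 106 = 57,890 g.

57.9 kg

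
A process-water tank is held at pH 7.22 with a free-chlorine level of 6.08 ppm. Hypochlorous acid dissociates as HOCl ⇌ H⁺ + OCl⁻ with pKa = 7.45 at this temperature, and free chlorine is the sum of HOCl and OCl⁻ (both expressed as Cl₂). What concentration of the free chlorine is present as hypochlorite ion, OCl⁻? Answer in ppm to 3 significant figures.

[OCl⁻]/[HOCl] = 10^(pH − pKa) = 10^(7.22 − 7.45) = 10^-0.23 = 0.5888.
Fraction as HOCl = 1 / (1 + 0.5888) = 0.6294.
OCl⁻ = (1 − 0.6294) × 6.08 ppm = 2.253 ppm.

2.25 ppm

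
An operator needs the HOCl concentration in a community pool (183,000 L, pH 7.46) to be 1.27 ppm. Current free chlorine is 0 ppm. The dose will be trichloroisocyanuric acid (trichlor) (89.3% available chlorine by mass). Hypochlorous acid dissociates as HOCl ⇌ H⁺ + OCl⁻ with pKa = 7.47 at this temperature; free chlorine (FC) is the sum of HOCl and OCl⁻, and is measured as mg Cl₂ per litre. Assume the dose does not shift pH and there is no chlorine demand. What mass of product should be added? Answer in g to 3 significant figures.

[OCl⁻]/[HOCl] = 10^(pH − pKa) = 10^(7.46 − 7.47) = 0.9772; fraction as HOCl = 1/(1 + 0.9772) = 0.5058.
Free chlorine required for 1.27 ppm HOCl: 1.27 / 0.5058 = 2.511 ppm.
FC to add: 2.511 − 0 = 2.511 mg/L as Cl₂.
Cl₂ equivalent: 2.511 mg/L × 183,000 L = 459.5 g.
Product at 89.3% available Cl: 459.5 / 0.893 = 514.6 g.

515 g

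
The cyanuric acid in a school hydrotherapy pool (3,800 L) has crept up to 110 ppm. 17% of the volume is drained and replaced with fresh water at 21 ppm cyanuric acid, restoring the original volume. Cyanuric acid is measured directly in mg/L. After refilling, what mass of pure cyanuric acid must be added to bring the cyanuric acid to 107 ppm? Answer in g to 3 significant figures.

46.1 g

After draining 17% and refilling: 110 × 0.83 + 21 × 0.17 = 94.87 ppm.
Deficit to target: 107 − 94.87 = 12.13 mg/L.
Mass: 12.13 mg/L × 3,800 L = 46.09 g cyanuric acid.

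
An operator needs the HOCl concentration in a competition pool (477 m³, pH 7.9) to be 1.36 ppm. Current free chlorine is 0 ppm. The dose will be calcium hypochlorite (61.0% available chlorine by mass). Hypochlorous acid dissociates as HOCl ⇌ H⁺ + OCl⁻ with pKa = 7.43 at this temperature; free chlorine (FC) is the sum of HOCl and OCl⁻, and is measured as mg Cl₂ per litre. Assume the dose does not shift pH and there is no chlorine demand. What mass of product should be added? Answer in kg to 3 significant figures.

Volume: 477 m³ = 477,000 L.
[OCl⁻]/[HOCl] = 10^(pH − pKa) = 10^(7.9 − 7.43) = 2.951; fraction as HOCl = 1/(1 + 2.951) = 0.2531.
Free chlorine required for 1.36 ppm HOCl: 1.36 / 0.2531 = 5.374 ppm.
FC to add: 5.374 − 0 = 5.374 mg/L as Cl₂.
Cl₂ equivalent: 5.374 mg/L × 477,000 L = 2563 g.
Product at 61.0% available Cl: 2563 / 0.61 = 4202 g.

4.20 kg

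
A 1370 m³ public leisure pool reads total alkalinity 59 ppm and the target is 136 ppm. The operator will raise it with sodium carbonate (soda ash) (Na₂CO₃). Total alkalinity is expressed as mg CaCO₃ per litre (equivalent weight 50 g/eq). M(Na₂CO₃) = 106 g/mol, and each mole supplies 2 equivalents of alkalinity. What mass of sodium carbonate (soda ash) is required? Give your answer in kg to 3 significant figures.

Volume: 1370 m³ = 1,370,000 L.
Alkalinity to add: (136 − 59) = 77 mg/L as CaCO₃ × 1,370,000 L = 105,500 g as CaCO₃.
Equivalents: 105,500 g ÷ 50 g/eq = 2110 eq.
Each mole of Na₂CO₃ supplies 2 eq, so 2110 / 2 = 1055 mol.
Mass: 1055 mol × 106 g/mol = 111,800 g.

112 kg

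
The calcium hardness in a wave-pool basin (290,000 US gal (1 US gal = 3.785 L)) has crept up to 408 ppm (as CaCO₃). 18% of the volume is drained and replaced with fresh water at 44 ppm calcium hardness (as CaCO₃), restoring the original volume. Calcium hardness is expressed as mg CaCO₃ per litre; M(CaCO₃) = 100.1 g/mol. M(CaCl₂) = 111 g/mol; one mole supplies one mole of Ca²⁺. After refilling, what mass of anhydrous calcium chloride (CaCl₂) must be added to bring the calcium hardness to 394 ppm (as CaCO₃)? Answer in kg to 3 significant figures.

Volume: 290,000 US gal × 3.785 L/gal = 1,097,650 L.
After draining 18% and refilling: 408 × 0.82 + 44 × 0.18 = 342.48 ppm.
Deficit to target: 394 − 342.48 = 51.52 mg/L.
As CaCO₃: 51.52 mg/L × 1,097,650 L = 56,550 g; ÷ 100.1 = 564.9 mol Ca²⁺.
Mass: 564.9 × 111 = 62,710 g.

62.7 kg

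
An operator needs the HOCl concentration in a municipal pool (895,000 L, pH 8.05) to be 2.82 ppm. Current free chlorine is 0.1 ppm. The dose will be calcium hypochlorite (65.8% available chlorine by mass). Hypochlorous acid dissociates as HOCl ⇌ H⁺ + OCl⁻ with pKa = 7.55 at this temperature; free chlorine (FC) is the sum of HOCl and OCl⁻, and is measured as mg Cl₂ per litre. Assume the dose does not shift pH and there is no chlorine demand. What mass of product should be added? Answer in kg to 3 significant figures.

15.8 kg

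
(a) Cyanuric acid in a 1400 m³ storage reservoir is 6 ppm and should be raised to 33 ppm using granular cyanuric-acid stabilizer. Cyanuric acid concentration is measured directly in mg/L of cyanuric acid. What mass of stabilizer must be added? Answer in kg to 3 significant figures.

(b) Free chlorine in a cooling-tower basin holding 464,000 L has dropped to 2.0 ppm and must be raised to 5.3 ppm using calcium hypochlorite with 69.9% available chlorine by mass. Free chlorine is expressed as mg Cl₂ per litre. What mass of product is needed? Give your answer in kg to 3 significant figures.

(a) 37.8 kg; (b) 2.19 kg

(a) Volume: 1400 m³ = 1,400,000 L.
(a) CYA to add: (33 − 6) = 27 mg/L × 1,400,000 L = 37,800 g cyanuric acid.

(b) Chlorine deficit: 5.3 − 2.0 = 3.3 ppm = 3.3 mg/L as Cl₂.
(b) Cl₂ equivalent needed: 3.3 mg/L × 464,000 L = 1,531,000 mg = 1531 g.
(b) Product at 69.9% available chlorine: 1531 / 0.699 = 2191 g.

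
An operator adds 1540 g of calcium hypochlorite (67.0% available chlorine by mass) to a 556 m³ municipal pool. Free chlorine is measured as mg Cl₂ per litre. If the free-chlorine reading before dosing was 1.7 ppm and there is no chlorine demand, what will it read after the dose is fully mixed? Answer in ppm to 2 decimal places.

3.56 ppm

Volume: 556 m³ = 556,000 L.
Available chlorine delivered: 1540 g × 0.67 = 1032 g as Cl₂.
Concentration rise: 1032 g / 556,000 L = 1.856 mg/L = 1.86 ppm.
Final FC: 1.7 + 1.86 = 3.56 ppm.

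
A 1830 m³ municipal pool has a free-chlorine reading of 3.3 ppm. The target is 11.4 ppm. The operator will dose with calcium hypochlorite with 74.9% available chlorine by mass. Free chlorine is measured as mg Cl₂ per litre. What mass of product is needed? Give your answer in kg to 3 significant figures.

Volume: 1830 m³ = 1,830,000 L.
Chlorine deficit: 11.4 − 3.3 = 8.1 ppm = 8.1 mg/L as Cl₂.
Cl₂ equivalent needed: 8.1 mg/L × 1,830,000 L = 14,820,000 mg = 14,820 g.
Product at 74.9% available chlorine: 14,820 / 0.749 = 19,790 g.

19.8 kg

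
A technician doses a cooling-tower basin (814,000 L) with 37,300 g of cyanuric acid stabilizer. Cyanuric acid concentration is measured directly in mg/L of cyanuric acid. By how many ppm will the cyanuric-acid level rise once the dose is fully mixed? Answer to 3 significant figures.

45.8 ppm

Rise: 37,300 g / 814,000 L × 1000 = 45.82 mg/L.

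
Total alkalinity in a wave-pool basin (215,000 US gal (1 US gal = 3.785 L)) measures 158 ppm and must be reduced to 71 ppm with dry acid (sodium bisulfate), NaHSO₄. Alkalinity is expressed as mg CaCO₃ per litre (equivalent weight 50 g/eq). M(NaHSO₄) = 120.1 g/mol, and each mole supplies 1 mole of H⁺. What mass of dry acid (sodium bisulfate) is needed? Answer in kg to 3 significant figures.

170 kg

Volume: 215,000 US gal × 3.785 L/gal = 813,775 L.
Alkalinity to neutralize: (158 − 71) = 87 mg/L as CaCO₃ × 813,775 L = 70,800 g as CaCO₃.
Equivalents of H⁺ required: 70,800 ÷ 50 g/eq = 1416 eq = 1416 mol NaHSO₄.
Mass of NaHSO₄: 1416 × 120.1 = 170,100 g.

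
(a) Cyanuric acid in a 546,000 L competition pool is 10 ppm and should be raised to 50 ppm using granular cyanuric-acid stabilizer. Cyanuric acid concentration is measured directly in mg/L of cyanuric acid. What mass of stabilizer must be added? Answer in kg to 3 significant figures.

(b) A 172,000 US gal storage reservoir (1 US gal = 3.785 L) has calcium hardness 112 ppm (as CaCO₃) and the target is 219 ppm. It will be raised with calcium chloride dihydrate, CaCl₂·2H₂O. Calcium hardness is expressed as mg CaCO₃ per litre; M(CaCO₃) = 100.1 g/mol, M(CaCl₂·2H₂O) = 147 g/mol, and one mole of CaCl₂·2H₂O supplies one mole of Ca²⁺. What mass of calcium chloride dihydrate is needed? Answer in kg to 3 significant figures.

(a) 21.8 kg; (b) 102 kg

(a) CYA to add: (50 − 10) = 40 mg/L × 546,000 L = 21,840 g cyanuric acid.

(b) Volume: 172,000 US gal × 3.785 L/gal = 651,020 L.
(b) Hardness to add: (219 − 112) = 107 mg/L as CaCO₃ × 651,020 L = 69,660 g as CaCO₃.
(b) Moles of Ca²⁺ (1 mol Ca²⁺ ≡ 1 mol CaCO₃): 69,660 / 100.1 g/mol = 695.9 mol.
(b) Mass of CaCl₂·2H₂O: 695.9 × 147 = 102,300 g.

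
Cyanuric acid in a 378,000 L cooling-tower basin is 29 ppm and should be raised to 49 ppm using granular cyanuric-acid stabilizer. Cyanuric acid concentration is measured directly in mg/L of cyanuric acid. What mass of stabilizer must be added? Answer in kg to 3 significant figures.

CYA to add: (49 − 29) = 20 mg/L × 378,000 L = 7560 g cyanuric acid.

7.56 kg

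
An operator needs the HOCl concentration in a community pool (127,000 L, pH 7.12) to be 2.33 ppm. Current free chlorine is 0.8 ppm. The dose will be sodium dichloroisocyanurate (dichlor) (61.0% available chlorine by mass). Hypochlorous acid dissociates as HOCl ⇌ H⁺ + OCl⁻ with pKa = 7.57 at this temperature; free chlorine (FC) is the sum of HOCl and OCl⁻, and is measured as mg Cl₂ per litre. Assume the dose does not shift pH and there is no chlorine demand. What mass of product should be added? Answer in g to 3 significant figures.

[OCl⁻]/[HOCl] = 10^(pH − pKa) = 10^(7.12 − 7.57) = 0.3548; fraction as HOCl = 1/(1 + 0.3548) = 0.7381.
Free chlorine required for 2.33 ppm HOCl: 2.33 / 0.7381 = 3.157 ppm.
FC to add: 3.157 − 0.8 = 2.357 mg/L as Cl₂.
Cl₂ equivalent: 2.357 mg/L × 127,000 L = 299.3 g.
Product at 61.0% available Cl: 299.3 / 0.61 = 490.7 g.

491 g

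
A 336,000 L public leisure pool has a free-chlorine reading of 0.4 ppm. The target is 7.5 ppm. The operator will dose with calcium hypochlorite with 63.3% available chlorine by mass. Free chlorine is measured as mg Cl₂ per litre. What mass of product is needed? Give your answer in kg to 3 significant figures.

Chlorine deficit: 7.5 − 0.4 = 7.1 ppm = 7.1 mg/L as Cl₂.
Cl₂ equivalent needed: 7.1 mg/L × 336,000 L = 2,386,000 mg = 2386 g.
Product at 63.3% available chlorine: 2386 / 0.633 = 3769 g.

3.77 kg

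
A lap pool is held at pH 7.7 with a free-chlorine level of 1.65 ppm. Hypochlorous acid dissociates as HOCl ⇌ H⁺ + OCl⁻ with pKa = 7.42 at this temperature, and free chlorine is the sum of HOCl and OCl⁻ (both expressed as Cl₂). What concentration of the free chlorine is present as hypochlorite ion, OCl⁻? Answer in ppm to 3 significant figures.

1.08 ppm

[OCl⁻]/[HOCl] = 10^(pH − pKa) = 10^(7.7 − 7.42) = 10^0.28 = 1.905.
Fraction as HOCl = 1 / (1 + 1.905) = 0.3442.
OCl⁻ = (1 − 0.3442) × 1.65 ppm = 1.082 ppm.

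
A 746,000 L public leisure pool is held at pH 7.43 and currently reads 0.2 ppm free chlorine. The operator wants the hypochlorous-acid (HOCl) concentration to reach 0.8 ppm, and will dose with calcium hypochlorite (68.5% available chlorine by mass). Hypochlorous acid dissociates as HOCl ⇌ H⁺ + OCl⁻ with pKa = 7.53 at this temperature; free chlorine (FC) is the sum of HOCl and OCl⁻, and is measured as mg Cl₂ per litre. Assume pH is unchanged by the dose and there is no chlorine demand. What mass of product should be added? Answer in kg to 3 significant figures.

1.35 kg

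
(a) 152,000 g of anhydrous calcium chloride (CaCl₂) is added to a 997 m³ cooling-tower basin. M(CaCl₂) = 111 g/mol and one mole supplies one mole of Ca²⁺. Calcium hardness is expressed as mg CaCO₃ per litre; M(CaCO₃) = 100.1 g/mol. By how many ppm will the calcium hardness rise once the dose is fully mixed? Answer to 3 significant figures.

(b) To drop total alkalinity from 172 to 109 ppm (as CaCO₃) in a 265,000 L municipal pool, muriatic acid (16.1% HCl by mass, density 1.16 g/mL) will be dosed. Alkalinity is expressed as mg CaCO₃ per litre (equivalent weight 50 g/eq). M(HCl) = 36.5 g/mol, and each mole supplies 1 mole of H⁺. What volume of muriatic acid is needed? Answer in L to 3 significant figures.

(a) 137 ppm; (b) 65.3 L

(a) Volume: 997 m³ = 997,000 L.
(a) Moles of Ca²⁺: 152,000 g ÷ 111 g/mol = 1369 mol.
(a) As CaCO₃: 1369 mol × 100.1 g/mol = 137,100 g.
(a) Rise: 137,100 g / 997,000 L × 1000 = 137.5 mg/L.

(b) Alkalinity to neutralize: (172 − 109) = 63 mg/L as CaCO₃ × 265,000 L = 16,700 g as CaCO₃.
(b) Equivalents of H⁺ required: 16,700 ÷ 50 g/eq = 333.9 eq = 333.9 mol HCl.
(b) Mass of HCl: 333.9 × 36.5 = 12,190 g.
(b) Mass of 16.1% solution: 12,190 / 0.161 = 75,700 g.
(b) Volume: 75,700 g ÷ 1.16 g/mL = 65,260 mL.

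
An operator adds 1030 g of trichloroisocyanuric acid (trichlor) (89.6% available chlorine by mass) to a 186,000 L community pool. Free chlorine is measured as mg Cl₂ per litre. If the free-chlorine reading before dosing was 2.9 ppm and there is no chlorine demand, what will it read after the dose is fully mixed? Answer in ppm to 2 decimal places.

Available chlorine delivered: 1030 g × 0.896 = 922.9 g as Cl₂.
Concentration rise: 922.9 g / 186,000 L = 4.962 mg/L = 4.96 ppm.
Final FC: 2.9 + 4.96 = 7.86 ppm.

7.86 ppm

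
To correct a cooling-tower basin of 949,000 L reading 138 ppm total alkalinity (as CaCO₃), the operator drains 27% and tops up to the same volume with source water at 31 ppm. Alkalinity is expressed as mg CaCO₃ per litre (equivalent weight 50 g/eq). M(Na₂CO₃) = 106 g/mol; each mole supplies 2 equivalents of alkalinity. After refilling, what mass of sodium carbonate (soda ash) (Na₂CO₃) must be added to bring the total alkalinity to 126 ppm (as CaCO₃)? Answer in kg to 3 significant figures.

17.0 kg

After draining 27% and refilling: 138 × 0.73 + 31 × 0.27 = 109.11 ppm.
Deficit to target: 126 − 109.11 = 16.89 mg/L.
As CaCO₃: 16.89 mg/L × 949,000 L = 16,030 g; ÷ 50 g/eq ÷ 2 = 160.3 mol Na₂CO₃.
Mass: 160.3 × 106 = 16,990 g.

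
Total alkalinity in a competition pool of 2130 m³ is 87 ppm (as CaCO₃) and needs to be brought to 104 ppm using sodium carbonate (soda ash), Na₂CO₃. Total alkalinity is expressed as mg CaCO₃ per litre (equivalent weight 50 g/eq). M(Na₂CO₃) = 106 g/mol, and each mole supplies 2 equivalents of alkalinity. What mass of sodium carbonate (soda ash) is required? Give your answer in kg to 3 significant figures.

38.4 kg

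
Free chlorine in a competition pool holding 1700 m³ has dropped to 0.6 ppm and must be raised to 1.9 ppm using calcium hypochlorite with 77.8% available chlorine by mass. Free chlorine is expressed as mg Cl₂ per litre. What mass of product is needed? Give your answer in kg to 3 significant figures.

2.84 kg

Volume: 1700 m³ = 1,700,000 L.
Chlorine deficit: 1.9 − 0.6 = 1.3 ppm = 1.3 mg/L as Cl₂.
Cl₂ equivalent needed: 1.3 mg/L × 1,700,000 L = 2,210,000 mg = 2210 g.
Product at 77.8% available chlorine: 2210 / 0.778 = 2841 g.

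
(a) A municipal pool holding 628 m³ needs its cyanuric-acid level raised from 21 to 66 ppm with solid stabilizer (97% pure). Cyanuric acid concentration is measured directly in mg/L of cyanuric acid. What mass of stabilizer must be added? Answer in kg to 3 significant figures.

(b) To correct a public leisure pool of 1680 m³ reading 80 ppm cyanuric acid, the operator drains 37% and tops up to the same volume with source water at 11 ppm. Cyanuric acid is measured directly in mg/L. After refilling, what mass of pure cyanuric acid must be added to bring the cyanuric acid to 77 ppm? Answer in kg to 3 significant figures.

(a) Volume: 628 m³ = 628,000 L.
(a) CYA to add: (66 − 21) = 45 mg/L × 628,000 L = 28,260 g cyanuric acid.
(a) At 97% purity: 28,260 / 0.97 = 29,130 g product.

(b) Volume: 1680 m³ = 1,680,000 L.
(b) After draining 37% and refilling: 80 × 0.63 + 11 × 0.37 = 54.47 ppm.
(b) Deficit to target: 77 − 54.47 = 22.53 mg/L.
(b) Mass: 22.53 mg/L × 1,680,000 L = 37,850 g cyanuric acid.

(a) 29.1 kg; (b) 37.9 kg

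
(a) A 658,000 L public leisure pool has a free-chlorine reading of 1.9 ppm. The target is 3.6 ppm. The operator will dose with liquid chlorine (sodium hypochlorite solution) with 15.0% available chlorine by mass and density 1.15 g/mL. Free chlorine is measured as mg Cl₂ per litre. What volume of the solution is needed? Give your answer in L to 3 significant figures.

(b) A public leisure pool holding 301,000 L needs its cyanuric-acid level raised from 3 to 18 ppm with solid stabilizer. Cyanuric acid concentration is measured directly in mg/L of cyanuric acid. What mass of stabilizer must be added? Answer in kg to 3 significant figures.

(a) Chlorine deficit: 3.6 − 1.9 = 1.7 ppm = 1.7 mg/L as Cl₂.
(a) Cl₂ equivalent needed: 1.7 mg/L × 658,000 L = 1,119,000 mg = 1119 g.
(a) Product at 15.0% available chlorine: 1119 / 0.15 = 7457 g.
(a) Volume at density 1.15 g/mL: 7457 g ÷ 1.15 g/mL = 6485 mL.

(b) CYA to add: (18 − 3) = 15 mg/L × 301,000 L = 4515 g cyanuric acid.

(a) 6.48 L; (b) 4.51 kg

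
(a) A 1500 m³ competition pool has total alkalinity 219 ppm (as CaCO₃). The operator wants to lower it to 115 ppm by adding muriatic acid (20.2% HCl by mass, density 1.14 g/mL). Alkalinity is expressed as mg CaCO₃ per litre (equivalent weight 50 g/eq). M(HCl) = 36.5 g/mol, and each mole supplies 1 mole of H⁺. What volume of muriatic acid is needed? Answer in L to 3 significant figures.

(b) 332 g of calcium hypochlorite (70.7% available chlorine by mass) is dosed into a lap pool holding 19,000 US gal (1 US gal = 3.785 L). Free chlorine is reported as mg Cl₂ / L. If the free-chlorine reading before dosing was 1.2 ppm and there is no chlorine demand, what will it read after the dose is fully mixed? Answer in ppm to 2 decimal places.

(a) 495 L; (b) 4.46 ppm

(a) Volume: 1500 m³ = 1,500,000 L.
(a) Alkalinity to neutralize: (219 − 115) = 104 mg/L as CaCO₃ × 1,500,000 L = 156,000 g as CaCO₃.
(a) Equivalents of H⁺ required: 156,000 ÷ 50 g/eq = 3120 eq = 3120 mol HCl.
(a) Mass of HCl: 3120 × 36.5 = 113,900 g.
(a) Mass of 20.2% solution: 113,900 / 0.202 = 563,800 g.
(a) Volume: 563,800 g ÷ 1.14 g/mL = 494,500 mL.

(b) Volume: 19,000 US gal × 3.785 L/gal = 71,915 L.
(b) Available chlorine delivered: 332 g × 0.707 = 234.7 g as Cl₂.
(b) Concentration rise: 234.7 g / 71,915 L = 3.264 mg/L = 3.26 ppm.
(b) Final FC: 1.2 + 3.26 = 4.46 ppm.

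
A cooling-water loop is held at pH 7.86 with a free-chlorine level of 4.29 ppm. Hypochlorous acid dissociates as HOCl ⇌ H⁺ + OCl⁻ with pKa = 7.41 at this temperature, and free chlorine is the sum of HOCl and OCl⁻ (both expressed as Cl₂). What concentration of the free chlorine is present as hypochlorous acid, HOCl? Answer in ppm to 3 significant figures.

1.12 ppm

[OCl⁻]/[HOCl] = 10^(pH − pKa) = 10^(7.86 − 7.41) = 10^0.45 = 2.818.
Fraction as HOCl = 1 / (1 + 2.818) = 0.2619.
HOCl = 0.2619 × 4.29 ppm = 1.124 ppm.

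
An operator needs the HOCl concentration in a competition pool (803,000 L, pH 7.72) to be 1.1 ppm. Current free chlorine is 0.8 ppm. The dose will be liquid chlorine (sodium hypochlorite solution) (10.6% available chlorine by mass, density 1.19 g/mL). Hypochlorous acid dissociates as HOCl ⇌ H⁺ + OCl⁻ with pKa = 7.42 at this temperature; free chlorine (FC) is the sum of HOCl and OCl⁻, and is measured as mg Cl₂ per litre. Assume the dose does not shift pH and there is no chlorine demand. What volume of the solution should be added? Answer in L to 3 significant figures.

15.9 L

[OCl⁻]/[HOCl] = 10^(pH − pKa) = 10^(7.72 − 7.42) = 1.995; fraction as HOCl = 1/(1 + 1.995) = 0.3339.
Free chlorine required for 1.1 ppm HOCl: 1.1 / 0.3339 = 3.295 ppm.
FC to add: 3.295 − 0.8 = 2.495 mg/L as Cl₂.
Cl₂ equivalent: 2.495 mg/L × 803,000 L = 2003 g.
Product at 10.6% available Cl: 2003 / 0.106 = 18,900 g.
Volume: 18,900 g ÷ 1.19 g/mL = 15,880 mL.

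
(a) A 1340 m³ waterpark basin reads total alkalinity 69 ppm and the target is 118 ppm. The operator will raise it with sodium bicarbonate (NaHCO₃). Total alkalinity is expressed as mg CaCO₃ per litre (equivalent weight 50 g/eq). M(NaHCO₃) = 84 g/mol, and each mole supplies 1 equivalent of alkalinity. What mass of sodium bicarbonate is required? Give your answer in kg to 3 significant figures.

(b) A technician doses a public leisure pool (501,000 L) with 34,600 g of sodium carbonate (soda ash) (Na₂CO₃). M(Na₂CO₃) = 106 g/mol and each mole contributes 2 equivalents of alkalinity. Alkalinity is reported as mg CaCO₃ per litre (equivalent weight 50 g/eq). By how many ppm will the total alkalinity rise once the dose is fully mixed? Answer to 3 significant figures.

(a) Volume: 1340 m³ = 1,340,000 L.
(a) Alkalinity to add: (118 − 69) = 49 mg/L as CaCO₃ × 1,340,000 L = 65,660 g as CaCO₃.
(a) Equivalents: 65,660 g ÷ 50 g/eq = 1313 eq.
(a) NaHCO₃ supplies 1 eq per mole → 1313 mol.
(a) Mass: 1313 mol × 84 g/mol = 110,300 g.

(b) Moles of Na₂CO₃: 34,600 g ÷ 106 g/mol = 326.4 mol → 652.8 eq of alkalinity.
(b) As CaCO₃: 652.8 eq × 50 g/eq = 32,640 g.
(b) Rise: 32,640 g / 501,000 L × 1000 = 65.15 mg/L.

(a) 110 kg; (b) 65.2 ppm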